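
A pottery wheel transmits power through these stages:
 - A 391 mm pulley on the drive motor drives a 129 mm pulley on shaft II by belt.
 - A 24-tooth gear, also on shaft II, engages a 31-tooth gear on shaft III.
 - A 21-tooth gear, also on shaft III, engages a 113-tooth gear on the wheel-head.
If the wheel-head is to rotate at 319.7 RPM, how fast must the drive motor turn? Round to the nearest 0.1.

733.1 RPM

Overall ratio R = 0.32992 × 1.2917 × 5.381 = 2.2931.
Required input speed = output speed × R = 319.7 × 2.2931 = 733.1 RPM.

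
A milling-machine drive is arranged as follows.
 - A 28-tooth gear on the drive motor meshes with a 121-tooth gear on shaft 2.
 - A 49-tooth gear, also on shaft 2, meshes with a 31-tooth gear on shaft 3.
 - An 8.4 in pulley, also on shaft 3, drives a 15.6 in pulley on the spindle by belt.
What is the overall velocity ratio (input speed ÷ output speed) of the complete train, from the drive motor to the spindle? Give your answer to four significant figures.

Each stage contributes driven/driver: gear mesh 121/28 = 4.3214, gear mesh 31/49 = 0.63265, belt 15.6/8.4 = 1.8571.
Overall: 4.3214 × 0.63265 × 1.8571 = 5.0774.

5.077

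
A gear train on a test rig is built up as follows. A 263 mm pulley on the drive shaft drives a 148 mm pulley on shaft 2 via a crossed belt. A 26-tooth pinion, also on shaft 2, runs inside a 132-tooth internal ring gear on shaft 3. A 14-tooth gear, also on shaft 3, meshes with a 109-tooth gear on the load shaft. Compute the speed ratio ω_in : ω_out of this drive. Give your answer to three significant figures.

22.2

Each stage contributes driven/driver: belt 148/263 = 0.56274, internal gear 132/26 = 5.0769, gear mesh 109/14 = 7.7857.
Overall: 0.56274 × 5.0769 × 7.7857 = 22.244.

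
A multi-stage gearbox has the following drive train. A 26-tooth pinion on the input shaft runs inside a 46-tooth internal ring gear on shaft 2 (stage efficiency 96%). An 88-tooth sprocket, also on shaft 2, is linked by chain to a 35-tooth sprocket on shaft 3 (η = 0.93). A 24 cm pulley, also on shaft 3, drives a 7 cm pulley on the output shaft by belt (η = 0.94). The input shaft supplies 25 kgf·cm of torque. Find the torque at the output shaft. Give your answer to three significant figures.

4.31 kgf·cm

internal gear 46/26 = 1.7692 → τ = 25·1.7692·0.96 = 42.462 kgf·cm
chain 35/88 = 0.39773 → τ = 42.462·0.39773·0.93 = 15.706 kgf·cm
belt 7/24 = 0.29167 → τ = 15.706·0.29167·0.94 = 4.306 kgf·cm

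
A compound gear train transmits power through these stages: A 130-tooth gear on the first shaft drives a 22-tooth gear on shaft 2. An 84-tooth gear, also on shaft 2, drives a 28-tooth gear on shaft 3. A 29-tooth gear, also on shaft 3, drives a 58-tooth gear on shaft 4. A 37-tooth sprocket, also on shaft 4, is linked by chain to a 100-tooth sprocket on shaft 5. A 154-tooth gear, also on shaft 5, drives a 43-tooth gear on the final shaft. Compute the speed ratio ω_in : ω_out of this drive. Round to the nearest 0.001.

0.085

Each stage contributes driven/driver: gear mesh 22/130 = 0.16923, gear mesh 28/84 = 0.33333, gear mesh 58/29 = 2, chain 100/37 = 2.7027, gear mesh 43/154 = 0.27922.
Overall: 0.16923 × 0.33333 × 2 × 2.7027 × 0.27922 = 0.08514.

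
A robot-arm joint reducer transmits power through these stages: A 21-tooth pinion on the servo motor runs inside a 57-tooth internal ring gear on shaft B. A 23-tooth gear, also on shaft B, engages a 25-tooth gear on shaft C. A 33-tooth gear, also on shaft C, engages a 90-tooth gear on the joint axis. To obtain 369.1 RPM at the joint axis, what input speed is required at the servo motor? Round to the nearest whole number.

Overall ratio R = 2.7143 × 1.087 × 2.7273 = 8.0463.
Required input speed = output speed × R = 369.1 × 8.0463 = 2969.9 RPM.

2970 RPM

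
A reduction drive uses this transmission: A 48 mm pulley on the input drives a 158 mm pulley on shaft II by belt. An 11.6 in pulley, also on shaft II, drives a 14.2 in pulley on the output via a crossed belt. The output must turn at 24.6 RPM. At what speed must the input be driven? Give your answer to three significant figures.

99.1 RPM

Overall ratio R = 3.2917 × 1.2241 = 4.0295.
Required input speed = output speed × R = 24.6 × 4.0295 = 99.125 RPM.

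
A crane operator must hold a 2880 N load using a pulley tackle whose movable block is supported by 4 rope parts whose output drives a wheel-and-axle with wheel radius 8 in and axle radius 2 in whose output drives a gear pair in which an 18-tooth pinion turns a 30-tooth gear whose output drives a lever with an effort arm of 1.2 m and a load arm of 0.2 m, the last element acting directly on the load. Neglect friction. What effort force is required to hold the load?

18 N

Block-and-tackle MA = number of supporting rope parts = 4.
Wheel-and-axle MA = R/r = 8/2 = 4.
Gear pair MA = 30/18 = 1.6667.
Lever MA = effort arm / load arm = 1.2/0.2 = 6.
Combined ideal MA = 4 × 4 × 1.6667 × 6 = 160.
Effort = load / MA = 2880 / 160 = 18 N.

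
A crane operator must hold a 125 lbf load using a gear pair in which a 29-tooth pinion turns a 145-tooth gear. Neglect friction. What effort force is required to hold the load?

Gear pair MA = 145/29 = 5.
Effort = load / MA = 125 / 5 = 25 lbf.

25 lbf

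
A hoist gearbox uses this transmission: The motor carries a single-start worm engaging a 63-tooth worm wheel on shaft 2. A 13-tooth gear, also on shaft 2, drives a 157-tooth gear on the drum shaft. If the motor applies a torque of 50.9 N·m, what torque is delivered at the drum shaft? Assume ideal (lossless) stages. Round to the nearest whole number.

38727 N·m

worm 63/1 = 63 → τ = 50.9·63 = 3206.7 N·m
gear mesh 157/13 = 12.077 → τ = 3206.7·12.077 = 38727 N·m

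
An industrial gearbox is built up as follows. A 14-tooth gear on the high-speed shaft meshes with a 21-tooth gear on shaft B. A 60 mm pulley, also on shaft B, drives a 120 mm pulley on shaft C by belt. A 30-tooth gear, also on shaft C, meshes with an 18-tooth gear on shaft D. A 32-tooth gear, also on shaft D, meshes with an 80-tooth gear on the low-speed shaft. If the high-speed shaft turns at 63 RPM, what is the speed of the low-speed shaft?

14 RPM

gear mesh 21/14 = 1.5 → 63/1.5 = 42 RPM
belt 120/60 = 2 → 42/2 = 21 RPM
gear mesh 18/30 = 0.6 → 21/0.6 = 35 RPM
gear mesh 80/32 = 2.5 → 35/2.5 = 14 RPM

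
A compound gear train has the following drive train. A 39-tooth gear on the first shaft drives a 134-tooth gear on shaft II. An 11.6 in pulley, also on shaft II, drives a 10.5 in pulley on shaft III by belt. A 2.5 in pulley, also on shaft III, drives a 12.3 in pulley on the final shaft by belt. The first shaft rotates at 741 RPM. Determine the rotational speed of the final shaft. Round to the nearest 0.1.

48.4 RPM

Gear mesh: ratio = 134/39 = 3.4359, so shaft II turns at 741 / 3.4359 = 215.66 RPM.
Belt: ratio = 10.5/11.6 = 0.90517, so shaft III turns at 215.66 / 0.90517 = 238.26 RPM.
Belt: ratio = 12.3/2.5 = 4.92, so the final shaft turns at 238.26 / 4.92 = 48.426 RPM.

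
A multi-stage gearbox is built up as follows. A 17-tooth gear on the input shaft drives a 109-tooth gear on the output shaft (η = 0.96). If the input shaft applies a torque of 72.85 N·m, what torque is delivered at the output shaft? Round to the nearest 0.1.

After the gear mesh (109/17): 72.85 × 6.4118 × 0.96 = 448.41 N·m

448.4 N·m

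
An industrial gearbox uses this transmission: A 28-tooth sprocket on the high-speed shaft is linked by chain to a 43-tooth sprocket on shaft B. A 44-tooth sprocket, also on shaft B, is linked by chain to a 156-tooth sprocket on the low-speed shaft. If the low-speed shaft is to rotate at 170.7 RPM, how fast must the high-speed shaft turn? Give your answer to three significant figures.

929 RPM

Overall ratio R = 1.5357 × 3.5455 = 5.4448.
Required input speed = output speed × R = 170.7 × 5.4448 = 929.43 RPM.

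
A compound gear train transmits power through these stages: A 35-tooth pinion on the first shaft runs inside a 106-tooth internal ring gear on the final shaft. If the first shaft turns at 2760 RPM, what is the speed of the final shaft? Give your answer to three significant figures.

the first shaft → the final shaft (internal gear, 106/35): 2760 ÷ 3.0286 = 911.32 RPM

911 RPM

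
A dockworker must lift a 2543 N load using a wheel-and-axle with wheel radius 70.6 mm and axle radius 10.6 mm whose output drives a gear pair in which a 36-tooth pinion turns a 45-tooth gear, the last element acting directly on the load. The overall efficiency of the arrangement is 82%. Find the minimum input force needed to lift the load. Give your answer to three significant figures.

372 N

Wheel-and-axle MA = R/r = 70.6/10.6 = 6.6604.
Gear pair MA = 45/36 = 1.25.
Combined ideal MA = 6.6604 × 1.25 = 8.3255.
Actual MA = 8.3255 × 0.82 = 6.8269.
Effort = load / actual MA = 2543 / 6.8269 = 372.5 N.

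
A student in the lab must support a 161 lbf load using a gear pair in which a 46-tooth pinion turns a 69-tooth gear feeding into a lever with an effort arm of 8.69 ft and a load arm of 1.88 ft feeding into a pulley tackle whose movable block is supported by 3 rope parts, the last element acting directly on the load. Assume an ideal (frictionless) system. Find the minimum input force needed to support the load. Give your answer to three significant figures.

Gear pair MA = 69/46 = 1.5.
Lever MA = effort arm / load arm = 8.69/1.88 = 4.6223.
Block-and-tackle MA = number of supporting rope parts = 3.
Combined ideal MA = 1.5 × 4.6223 × 3 = 20.801.
Effort = load / MA = 161 / 20.801 = 7.7402 lbf.

7.74 lbf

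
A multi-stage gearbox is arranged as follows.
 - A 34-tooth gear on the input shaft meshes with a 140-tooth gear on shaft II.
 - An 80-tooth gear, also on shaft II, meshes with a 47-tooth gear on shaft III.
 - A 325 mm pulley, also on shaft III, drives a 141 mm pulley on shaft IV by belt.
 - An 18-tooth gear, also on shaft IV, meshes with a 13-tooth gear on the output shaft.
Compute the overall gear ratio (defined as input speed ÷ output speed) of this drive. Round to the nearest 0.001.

0.758

Each stage contributes driven/driver: gear mesh 140/34 = 4.1176, gear mesh 47/80 = 0.5875, belt 141/325 = 0.43385, gear mesh 13/18 = 0.72222.
Overall: 4.1176 × 0.5875 × 0.43385 × 0.72222 = 0.75799.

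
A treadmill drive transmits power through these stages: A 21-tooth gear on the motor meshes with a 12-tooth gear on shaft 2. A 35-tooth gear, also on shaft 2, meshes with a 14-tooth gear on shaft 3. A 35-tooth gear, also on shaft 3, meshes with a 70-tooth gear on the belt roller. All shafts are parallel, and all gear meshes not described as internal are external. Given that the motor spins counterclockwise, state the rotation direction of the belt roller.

clockwise

the motor → shaft 2: external mesh, 1 reversal → CW.
shaft 2 → shaft 3: external mesh, 1 reversal → CCW.
shaft 3 → the belt roller: external mesh, 1 reversal → CW.
3 reversals in total — an odd number — so the belt roller turns opposite to the motor.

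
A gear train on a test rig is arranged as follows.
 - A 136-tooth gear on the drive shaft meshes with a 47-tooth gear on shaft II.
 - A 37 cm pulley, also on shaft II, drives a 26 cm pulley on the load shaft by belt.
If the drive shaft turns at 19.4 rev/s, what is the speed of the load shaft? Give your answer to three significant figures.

79.9 rev/s

Gear mesh: ratio = 47/136 = 0.34559, so shaft II turns at 19.4 / 0.34559 = 56.136 rev/s.
Belt: ratio = 26/37 = 0.7027, so the load shaft turns at 56.136 / 0.7027 = 79.886 rev/s.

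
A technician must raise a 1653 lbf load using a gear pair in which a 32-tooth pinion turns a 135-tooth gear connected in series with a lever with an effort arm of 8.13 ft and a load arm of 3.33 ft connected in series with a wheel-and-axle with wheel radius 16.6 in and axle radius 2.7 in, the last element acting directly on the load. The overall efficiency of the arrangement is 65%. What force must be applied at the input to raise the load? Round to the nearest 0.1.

Gear pair MA = 135/32 = 4.2188.
Lever MA = effort arm / load arm = 8.13/3.33 = 2.4414.
Wheel-and-axle MA = R/r = 16.6/2.7 = 6.1481.
Combined ideal MA = 4.2188 × 2.4414 × 6.1481 = 63.325.
Actual MA = 63.325 × 0.65 = 41.161.
Effort = load / actual MA = 1653 / 41.161 = 40.159 lbf.

40.2 lbf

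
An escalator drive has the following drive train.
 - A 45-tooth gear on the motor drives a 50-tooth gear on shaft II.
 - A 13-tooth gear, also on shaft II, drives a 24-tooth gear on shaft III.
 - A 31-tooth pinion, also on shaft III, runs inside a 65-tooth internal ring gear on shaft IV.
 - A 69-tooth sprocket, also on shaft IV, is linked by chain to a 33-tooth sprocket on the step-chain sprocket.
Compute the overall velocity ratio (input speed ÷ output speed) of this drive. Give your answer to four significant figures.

2.057

Each stage contributes driven/driver: gear mesh 50/45 = 1.1111, gear mesh 24/13 = 1.8462, internal gear 65/31 = 2.0968, chain 33/69 = 0.47826.
Overall: 1.1111 × 1.8462 × 2.0968 × 0.47826 = 2.057.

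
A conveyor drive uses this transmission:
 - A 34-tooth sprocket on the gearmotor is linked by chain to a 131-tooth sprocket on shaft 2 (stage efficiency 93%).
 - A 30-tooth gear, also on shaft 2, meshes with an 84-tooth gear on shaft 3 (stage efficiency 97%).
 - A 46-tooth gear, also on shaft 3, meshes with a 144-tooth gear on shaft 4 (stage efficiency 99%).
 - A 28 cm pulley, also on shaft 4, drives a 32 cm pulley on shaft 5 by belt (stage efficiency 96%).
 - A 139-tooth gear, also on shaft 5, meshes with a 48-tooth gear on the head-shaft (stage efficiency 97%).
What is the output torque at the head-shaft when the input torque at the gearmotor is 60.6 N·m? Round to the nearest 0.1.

After the chain (131/34): 60.6 × 3.8529 × 0.93 = 217.14 N·m
After the gear mesh (84/30): 217.14 × 2.8 × 0.97 = 589.76 N·m
After the gear mesh (144/46): 589.76 × 3.1304 × 0.99 = 1827.8 N·m
After the belt (32/28): 1827.8 × 1.1429 × 0.96 = 2005.3 N·m
After the gear mesh (48/139): 2005.3 × 0.34532 × 0.97 = 671.71 N·m

671.7 N·m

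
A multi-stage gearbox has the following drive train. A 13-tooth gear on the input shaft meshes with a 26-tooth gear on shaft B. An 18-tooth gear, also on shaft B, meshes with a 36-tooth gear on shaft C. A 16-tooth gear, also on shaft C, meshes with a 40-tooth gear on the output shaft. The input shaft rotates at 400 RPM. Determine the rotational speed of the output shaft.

Gear mesh: ratio = 26/13 = 2, so shaft B turns at 400 / 2 = 200 RPM.
Gear mesh: ratio = 36/18 = 2, so shaft C turns at 200 / 2 = 100 RPM.
Gear mesh: ratio = 40/16 = 2.5, so the output shaft turns at 100 / 2.5 = 40 RPM.

40 RPM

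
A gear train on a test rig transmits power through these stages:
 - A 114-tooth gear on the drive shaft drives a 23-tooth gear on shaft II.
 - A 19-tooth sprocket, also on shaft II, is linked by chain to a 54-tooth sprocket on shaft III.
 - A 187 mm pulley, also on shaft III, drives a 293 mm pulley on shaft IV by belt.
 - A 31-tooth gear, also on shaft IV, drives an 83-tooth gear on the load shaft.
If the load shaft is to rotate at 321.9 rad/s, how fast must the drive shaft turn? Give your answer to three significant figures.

774 rad/s

Overall ratio R = 0.20175 × 2.8421 × 1.5668 × 2.6774 = 2.4055.
Required input speed = output speed × R = 321.9 × 2.4055 = 774.33 rad/s.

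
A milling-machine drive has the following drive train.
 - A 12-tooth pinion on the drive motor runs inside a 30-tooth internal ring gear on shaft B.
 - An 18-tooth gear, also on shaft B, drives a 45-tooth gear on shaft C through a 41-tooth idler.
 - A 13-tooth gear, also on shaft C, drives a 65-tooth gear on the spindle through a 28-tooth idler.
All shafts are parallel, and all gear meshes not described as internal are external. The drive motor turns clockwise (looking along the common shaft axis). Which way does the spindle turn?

clockwise

the drive motor → shaft B: internal mesh, same direction → CW.
shaft B → shaft C: driver → idler → driven is 2 external meshes, 2 reversals → CW.
shaft C → the spindle: driver → idler → driven is 2 external meshes, 2 reversals → CW.
4 reversals in total — an even number — so the spindle turns the same way as the drive motor.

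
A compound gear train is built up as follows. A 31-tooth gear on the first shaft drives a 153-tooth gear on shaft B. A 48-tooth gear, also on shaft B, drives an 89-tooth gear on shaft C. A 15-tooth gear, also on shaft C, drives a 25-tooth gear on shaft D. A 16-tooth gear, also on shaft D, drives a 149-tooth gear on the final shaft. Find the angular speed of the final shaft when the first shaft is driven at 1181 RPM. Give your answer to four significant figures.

Gear mesh: ratio = 153/31 = 4.9355, so shaft B turns at 1181 / 4.9355 = 239.29 RPM.
Gear mesh: ratio = 89/48 = 1.8542, so shaft C turns at 239.29 / 1.8542 = 129.05 RPM.
Gear mesh: ratio = 25/15 = 1.6667, so shaft D turns at 129.05 / 1.6667 = 77.432 RPM.
Gear mesh: ratio = 149/16 = 9.3125, so the final shaft turns at 77.432 / 9.3125 = 8.3149 RPM.

8.315 RPM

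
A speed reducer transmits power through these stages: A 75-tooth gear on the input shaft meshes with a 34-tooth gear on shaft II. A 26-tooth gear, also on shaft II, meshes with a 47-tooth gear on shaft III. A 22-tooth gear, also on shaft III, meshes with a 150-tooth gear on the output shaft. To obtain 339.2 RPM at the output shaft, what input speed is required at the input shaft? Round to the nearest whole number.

1895 RPM

Overall ratio R = 0.45333 × 1.8077 × 6.8182 = 5.5874.
Required input speed = output speed × R = 339.2 × 5.5874 = 1895.3 RPM.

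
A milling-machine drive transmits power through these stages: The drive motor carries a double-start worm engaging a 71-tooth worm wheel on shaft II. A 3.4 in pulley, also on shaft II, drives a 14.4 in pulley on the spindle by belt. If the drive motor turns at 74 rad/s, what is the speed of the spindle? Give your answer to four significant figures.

the drive motor → shaft II (worm, 71/2): 74 ÷ 35.5 = 2.0845 rad/s
shaft II → the spindle (belt, 14.4/3.4): 2.0845 ÷ 4.2353 = 0.49218 rad/s

0.4922 rad/s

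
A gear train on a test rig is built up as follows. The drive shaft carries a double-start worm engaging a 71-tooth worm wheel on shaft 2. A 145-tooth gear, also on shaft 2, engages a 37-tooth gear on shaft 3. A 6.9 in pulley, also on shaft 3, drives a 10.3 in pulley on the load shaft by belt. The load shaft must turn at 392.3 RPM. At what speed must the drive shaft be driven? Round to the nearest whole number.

5305 RPM

Overall ratio R = 35.5 × 0.25517 × 1.4928 = 13.522.
Required input speed = output speed × R = 392.3 × 13.522 = 5304.8 RPM.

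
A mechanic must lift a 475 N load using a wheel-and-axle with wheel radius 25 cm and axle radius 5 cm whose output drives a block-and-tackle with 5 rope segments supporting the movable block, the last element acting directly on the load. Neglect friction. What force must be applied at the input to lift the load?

Wheel-and-axle MA = R/r = 25/5 = 5.
Block-and-tackle MA = number of supporting rope parts = 5.
Combined ideal MA = 5 × 5 = 25.
Effort = load / MA = 475 / 25 = 19 N.

19 N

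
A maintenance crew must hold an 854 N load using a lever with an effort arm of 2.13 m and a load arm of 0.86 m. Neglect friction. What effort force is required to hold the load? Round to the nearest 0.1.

344.8 N

Lever MA = effort arm / load arm = 2.13/0.86 = 2.4767.
Effort = load / MA = 854 / 2.4767 = 344.81 N.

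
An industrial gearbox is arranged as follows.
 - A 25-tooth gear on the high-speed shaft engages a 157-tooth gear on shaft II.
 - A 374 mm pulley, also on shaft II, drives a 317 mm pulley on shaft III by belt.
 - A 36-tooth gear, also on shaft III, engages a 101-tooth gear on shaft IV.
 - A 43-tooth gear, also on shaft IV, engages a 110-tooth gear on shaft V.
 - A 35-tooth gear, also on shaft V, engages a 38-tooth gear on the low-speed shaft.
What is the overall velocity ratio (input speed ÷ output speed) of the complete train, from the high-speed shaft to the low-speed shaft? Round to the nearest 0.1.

Each stage contributes driven/driver: gear mesh 157/25 = 6.28, belt 317/374 = 0.84759, gear mesh 101/36 = 2.8056, gear mesh 110/43 = 2.5581, gear mesh 38/35 = 1.0857.
Overall: 6.28 × 0.84759 × 2.8056 × 2.5581 × 1.0857 = 41.477.

41.5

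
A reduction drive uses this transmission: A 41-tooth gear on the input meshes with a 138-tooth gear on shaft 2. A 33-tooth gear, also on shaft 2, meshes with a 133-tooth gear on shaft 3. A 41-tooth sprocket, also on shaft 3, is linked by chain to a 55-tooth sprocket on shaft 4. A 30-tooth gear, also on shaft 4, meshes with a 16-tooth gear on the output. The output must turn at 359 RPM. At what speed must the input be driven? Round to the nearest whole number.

3484 RPM

Overall ratio R = 3.3659 × 4.0303 × 1.3415 × 0.53333 = 9.7053.
Required input speed = output speed × R = 359 × 9.7053 = 3484.2 RPM.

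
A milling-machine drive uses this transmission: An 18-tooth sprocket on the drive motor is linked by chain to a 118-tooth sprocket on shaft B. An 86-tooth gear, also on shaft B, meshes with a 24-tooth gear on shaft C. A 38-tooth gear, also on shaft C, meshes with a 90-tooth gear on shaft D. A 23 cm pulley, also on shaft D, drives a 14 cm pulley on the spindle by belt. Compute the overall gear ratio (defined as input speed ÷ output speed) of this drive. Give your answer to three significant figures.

2.64

Each stage contributes driven/driver: chain 118/18 = 6.5556, gear mesh 24/86 = 0.27907, gear mesh 90/38 = 2.3684, belt 14/23 = 0.6087.
Overall: 6.5556 × 0.27907 × 2.3684 × 0.6087 = 2.6374.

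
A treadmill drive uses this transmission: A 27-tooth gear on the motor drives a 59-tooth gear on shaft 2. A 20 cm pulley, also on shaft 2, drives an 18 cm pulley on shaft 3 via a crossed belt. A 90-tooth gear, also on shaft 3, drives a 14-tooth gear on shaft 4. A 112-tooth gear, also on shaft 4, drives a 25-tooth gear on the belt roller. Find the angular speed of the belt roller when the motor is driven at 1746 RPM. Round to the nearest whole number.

25569 RPM

Gear mesh: ratio = 59/27 = 2.1852, so shaft 2 turns at 1746 / 2.1852 = 799.02 RPM.
Belt: ratio = 18/20 = 0.9, so shaft 3 turns at 799.02 / 0.9 = 887.8 RPM.
Gear mesh: ratio = 14/90 = 0.15556, so shaft 4 turns at 887.8 / 0.15556 = 5707.3 RPM.
Gear mesh: ratio = 25/112 = 0.22321, so the belt roller turns at 5707.3 / 0.22321 = 25569 RPM.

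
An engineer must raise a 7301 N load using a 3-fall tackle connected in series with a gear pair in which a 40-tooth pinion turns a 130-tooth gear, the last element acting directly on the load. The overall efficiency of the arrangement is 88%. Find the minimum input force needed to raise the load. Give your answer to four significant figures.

850.9 N

Block-and-tackle MA = number of supporting rope parts = 3.
Gear pair MA = 130/40 = 3.25.
Combined ideal MA = 3 × 3.25 = 9.75.
Actual MA = 9.75 × 0.88 = 8.58.
Effort = load / actual MA = 7301 / 8.58 = 850.93 N.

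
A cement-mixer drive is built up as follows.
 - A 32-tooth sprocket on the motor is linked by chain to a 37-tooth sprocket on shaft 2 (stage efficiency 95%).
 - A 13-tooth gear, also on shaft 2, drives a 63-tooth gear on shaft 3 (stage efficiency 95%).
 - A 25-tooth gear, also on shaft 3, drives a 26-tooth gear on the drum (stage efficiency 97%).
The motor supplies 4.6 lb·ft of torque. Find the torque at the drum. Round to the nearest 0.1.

After the chain (37/32): 4.6 × 1.1562 × 0.95 = 5.0528 lb·ft
After the gear mesh (63/13): 5.0528 × 4.8462 × 0.95 = 23.262 lb·ft
After the gear mesh (26/25): 23.262 × 1.04 × 0.97 = 23.467 lb·ft

23.5 lb·ft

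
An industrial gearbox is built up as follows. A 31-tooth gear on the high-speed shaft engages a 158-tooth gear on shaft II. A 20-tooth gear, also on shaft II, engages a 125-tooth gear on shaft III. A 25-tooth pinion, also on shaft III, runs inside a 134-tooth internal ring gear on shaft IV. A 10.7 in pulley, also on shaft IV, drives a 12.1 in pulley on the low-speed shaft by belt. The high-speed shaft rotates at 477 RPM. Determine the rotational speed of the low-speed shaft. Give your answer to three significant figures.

gear mesh 158/31 = 5.0968 → 477/5.0968 = 93.589 RPM
gear mesh 125/20 = 6.25 → 93.589/6.25 = 14.974 RPM
internal gear 134/25 = 5.36 → 14.974/5.36 = 2.7937 RPM
belt 12.1/10.7 = 1.1308 → 2.7937/1.1308 = 2.4705 RPM

2.47 RPM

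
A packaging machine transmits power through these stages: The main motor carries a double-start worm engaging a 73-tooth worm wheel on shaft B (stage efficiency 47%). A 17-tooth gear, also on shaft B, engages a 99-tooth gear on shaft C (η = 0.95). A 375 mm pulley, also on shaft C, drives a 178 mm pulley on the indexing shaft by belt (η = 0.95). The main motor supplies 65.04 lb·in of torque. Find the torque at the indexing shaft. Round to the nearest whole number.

worm 73/2 = 36.5 → τ = 65.04·36.5·0.47 = 1115.8 lb·in
gear mesh 99/17 = 5.8235 → τ = 1115.8·5.8235·0.95 = 6172.8 lb·in
belt 178/375 = 0.47467 → τ = 6172.8·0.47467·0.95 = 2783.5 lb·in

2784 lb·in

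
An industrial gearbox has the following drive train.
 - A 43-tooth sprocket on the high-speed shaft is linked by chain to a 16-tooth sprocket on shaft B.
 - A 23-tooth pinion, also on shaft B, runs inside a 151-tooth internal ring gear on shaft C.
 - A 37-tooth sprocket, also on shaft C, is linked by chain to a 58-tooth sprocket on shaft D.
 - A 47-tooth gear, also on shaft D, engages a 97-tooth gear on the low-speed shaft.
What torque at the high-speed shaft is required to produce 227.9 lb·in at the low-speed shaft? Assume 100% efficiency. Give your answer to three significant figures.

Overall ratio R = 0.37209 × 6.5652 × 1.5676 × 2.0638 = 7.9032.
Input torque = output torque / R = 227.9 / 7.9032 = 28.837 lb·in.

28.8 lb·in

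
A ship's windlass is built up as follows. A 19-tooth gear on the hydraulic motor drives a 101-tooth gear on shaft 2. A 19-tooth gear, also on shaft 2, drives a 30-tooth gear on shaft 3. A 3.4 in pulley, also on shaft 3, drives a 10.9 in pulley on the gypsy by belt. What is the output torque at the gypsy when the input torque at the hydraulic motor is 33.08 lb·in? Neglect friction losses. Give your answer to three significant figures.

890 lb·in

gear mesh 101/19 = 5.3158 → τ = 33.08·5.3158 = 175.85 lb·in
gear mesh 30/19 = 1.5789 → τ = 175.85·1.5789 = 277.65 lb·in
belt 10.9/3.4 = 3.2059 → τ = 277.65·3.2059 = 890.12 lb·in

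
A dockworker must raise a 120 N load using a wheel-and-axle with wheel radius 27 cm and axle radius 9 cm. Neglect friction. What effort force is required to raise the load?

40 N

Wheel-and-axle MA = R/r = 27/9 = 3.
Effort = load / MA = 120 / 3 = 40 N.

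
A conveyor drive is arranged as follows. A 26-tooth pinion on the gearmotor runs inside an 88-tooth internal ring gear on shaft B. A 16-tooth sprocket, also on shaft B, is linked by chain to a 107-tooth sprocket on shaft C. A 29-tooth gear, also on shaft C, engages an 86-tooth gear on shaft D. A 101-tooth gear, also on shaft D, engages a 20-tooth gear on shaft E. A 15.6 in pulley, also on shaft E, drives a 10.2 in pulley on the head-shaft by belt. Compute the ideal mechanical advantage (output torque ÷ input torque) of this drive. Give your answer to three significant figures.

8.69

Each stage contributes driven/driver: internal gear 88/26 = 3.3846, chain 107/16 = 6.6875, gear mesh 86/29 = 2.9655, gear mesh 20/101 = 0.19802, belt 10.2/15.6 = 0.65385.
Overall: 3.3846 × 6.6875 × 2.9655 × 0.19802 × 0.65385 = 8.6908.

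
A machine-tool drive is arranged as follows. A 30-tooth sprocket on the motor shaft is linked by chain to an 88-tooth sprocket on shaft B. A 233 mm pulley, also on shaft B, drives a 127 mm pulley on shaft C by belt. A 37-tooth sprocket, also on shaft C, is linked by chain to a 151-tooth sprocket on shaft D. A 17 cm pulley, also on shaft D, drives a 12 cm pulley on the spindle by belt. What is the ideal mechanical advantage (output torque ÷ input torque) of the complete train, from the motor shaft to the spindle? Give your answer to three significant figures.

4.61

Each stage contributes driven/driver: chain 88/30 = 2.9333, belt 127/233 = 0.54506, chain 151/37 = 4.0811, belt 12/17 = 0.70588.
Overall: 2.9333 × 0.54506 × 4.0811 × 0.70588 = 4.6059.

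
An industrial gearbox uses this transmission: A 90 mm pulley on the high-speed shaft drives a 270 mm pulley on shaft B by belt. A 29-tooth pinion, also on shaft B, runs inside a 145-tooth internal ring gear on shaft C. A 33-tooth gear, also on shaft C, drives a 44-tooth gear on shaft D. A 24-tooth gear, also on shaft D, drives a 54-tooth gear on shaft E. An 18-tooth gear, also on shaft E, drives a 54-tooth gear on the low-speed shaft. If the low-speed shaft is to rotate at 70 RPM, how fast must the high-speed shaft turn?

9450 RPM

Overall ratio R = 3 × 5 × 1.3333 × 2.25 × 3 = 135.
Required input speed = output speed × R = 70 × 135 = 9450 RPM.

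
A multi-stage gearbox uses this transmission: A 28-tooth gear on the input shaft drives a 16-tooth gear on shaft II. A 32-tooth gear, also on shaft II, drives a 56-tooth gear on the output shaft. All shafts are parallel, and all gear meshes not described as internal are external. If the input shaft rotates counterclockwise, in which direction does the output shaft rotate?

counterclockwise

the input shaft → shaft II: external mesh, 1 reversal → CW.
shaft II → the output shaft: external mesh, 1 reversal → CCW.
2 reversals in total — an even number — so the output shaft turns the same way as the input shaft.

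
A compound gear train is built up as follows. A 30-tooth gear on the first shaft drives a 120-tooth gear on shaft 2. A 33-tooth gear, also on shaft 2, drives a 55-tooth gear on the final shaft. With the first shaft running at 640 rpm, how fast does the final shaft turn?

the first shaft → shaft 2 (gear mesh, 120/30): 640 ÷ 4 = 160 rpm
shaft 2 → the final shaft (gear mesh, 55/33): 160 ÷ 1.6667 = 96 rpm

96 rpm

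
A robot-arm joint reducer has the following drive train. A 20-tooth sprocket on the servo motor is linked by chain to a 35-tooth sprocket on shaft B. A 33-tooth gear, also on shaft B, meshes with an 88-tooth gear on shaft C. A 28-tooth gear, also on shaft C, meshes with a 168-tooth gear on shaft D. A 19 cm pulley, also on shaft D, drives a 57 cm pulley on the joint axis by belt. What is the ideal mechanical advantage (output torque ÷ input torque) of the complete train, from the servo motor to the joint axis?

Each stage contributes driven/driver: chain 35/20 = 1.75, gear mesh 88/33 = 2.6667, gear mesh 168/28 = 6, belt 57/19 = 3.
Overall: 1.75 × 2.6667 × 6 × 3 = 84.

84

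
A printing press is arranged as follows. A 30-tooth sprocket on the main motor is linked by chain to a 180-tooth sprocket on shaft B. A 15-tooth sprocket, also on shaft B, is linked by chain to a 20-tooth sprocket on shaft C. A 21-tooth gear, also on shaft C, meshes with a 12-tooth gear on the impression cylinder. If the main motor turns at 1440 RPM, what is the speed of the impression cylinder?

the main motor → shaft B (chain, 180/30): 1440 ÷ 6 = 240 RPM
shaft B → shaft C (chain, 20/15): 240 ÷ 1.3333 = 180 RPM
shaft C → the impression cylinder (gear mesh, 12/21): 180 ÷ 0.57143 = 315 RPM

315 RPM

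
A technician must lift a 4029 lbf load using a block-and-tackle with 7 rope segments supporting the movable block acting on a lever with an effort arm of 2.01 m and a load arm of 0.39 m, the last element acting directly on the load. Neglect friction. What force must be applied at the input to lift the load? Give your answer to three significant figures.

112 lbf

Block-and-tackle MA = number of supporting rope parts = 7.
Lever MA = effort arm / load arm = 2.01/0.39 = 5.1538.
Combined ideal MA = 7 × 5.1538 = 36.077.
Effort = load / MA = 4029 / 36.077 = 111.68 lbf.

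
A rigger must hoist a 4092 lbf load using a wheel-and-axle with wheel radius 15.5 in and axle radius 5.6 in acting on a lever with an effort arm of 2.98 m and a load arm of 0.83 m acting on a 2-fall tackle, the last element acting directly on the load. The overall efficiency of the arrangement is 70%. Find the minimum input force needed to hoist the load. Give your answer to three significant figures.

294 lbf

Wheel-and-axle MA = R/r = 15.5/5.6 = 2.7679.
Lever MA = effort arm / load arm = 2.98/0.83 = 3.5904.
Block-and-tackle MA = number of supporting rope parts = 2.
Combined ideal MA = 2.7679 × 3.5904 × 2 = 19.875.
Actual MA = 19.875 × 0.70 = 13.913.
Effort = load / actual MA = 4092 / 13.913 = 294.12 lbf.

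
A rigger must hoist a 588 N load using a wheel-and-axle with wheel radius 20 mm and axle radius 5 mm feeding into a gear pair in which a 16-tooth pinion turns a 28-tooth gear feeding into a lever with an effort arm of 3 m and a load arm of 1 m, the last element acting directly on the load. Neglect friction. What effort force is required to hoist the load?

28 N

Wheel-and-axle MA = R/r = 20/5 = 4.
Gear pair MA = 28/16 = 1.75.
Lever MA = effort arm / load arm = 3/1 = 3.
Combined ideal MA = 4 × 1.75 × 3 = 21.
Effort = load / MA = 588 / 21 = 28 N.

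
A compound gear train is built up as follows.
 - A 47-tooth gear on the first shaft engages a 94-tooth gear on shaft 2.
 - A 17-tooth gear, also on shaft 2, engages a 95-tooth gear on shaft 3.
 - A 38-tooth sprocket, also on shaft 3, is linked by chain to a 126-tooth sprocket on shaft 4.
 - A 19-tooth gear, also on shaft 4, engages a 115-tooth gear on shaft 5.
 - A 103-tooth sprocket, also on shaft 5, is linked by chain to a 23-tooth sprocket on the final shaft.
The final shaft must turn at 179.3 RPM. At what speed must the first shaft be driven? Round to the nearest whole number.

Overall ratio R = 2 × 5.5882 × 3.3158 × 6.0526 × 0.2233 = 50.087.
Required input speed = output speed × R = 179.3 × 50.087 = 8980.6 RPM.

8981 RPM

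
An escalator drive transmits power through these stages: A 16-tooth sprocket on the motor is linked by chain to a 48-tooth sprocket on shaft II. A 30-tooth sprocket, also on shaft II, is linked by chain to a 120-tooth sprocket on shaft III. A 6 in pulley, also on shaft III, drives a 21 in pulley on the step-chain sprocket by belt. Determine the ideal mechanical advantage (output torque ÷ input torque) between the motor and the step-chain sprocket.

42

Each stage contributes driven/driver: chain 48/16 = 3, chain 120/30 = 4, belt 21/6 = 3.5.
Overall: 3 × 4 × 3.5 = 42.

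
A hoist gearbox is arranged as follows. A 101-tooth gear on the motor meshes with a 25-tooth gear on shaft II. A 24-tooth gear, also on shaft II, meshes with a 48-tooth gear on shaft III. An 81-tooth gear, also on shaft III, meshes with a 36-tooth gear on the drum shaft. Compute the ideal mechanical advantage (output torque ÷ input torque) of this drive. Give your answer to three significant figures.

Each stage contributes driven/driver: gear mesh 25/101 = 0.24752, gear mesh 48/24 = 2, gear mesh 36/81 = 0.44444.
Overall: 0.24752 × 2 × 0.44444 = 0.22002.

0.220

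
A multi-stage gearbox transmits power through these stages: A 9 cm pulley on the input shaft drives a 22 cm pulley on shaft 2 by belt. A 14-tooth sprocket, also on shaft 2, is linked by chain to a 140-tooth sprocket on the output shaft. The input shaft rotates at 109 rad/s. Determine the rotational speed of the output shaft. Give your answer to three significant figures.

4.46 rad/s

belt 22/9 = 2.4444 → 109/2.4444 = 44.591 rad/s
chain 140/14 = 10 → 44.591/10 = 4.4591 rad/s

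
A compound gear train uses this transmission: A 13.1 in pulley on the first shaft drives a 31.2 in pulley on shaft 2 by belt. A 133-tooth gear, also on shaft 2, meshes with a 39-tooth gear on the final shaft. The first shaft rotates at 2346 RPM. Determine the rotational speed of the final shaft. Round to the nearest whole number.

the first shaft → shaft 2 (belt, 31.2/13.1): 2346 ÷ 2.3817 = 985.02 RPM
shaft 2 → the final shaft (gear mesh, 39/133): 985.02 ÷ 0.29323 = 3359.2 RPM

3359 RPM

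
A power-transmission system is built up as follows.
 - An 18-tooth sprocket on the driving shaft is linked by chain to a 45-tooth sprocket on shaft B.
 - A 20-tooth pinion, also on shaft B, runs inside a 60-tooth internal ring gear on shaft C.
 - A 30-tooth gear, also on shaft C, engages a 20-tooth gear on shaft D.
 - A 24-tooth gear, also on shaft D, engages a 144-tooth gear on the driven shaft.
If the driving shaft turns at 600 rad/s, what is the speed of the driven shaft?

Chain: ratio = 45/18 = 2.5, so shaft B turns at 600 / 2.5 = 240 rad/s.
Internal gear: ratio = 60/20 = 3, so shaft C turns at 240 / 3 = 80 rad/s.
Gear mesh: ratio = 20/30 = 0.66667, so shaft D turns at 80 / 0.66667 = 120 rad/s.
Gear mesh: ratio = 144/24 = 6, so the driven shaft turns at 120 / 6 = 20 rad/s.

20 rad/s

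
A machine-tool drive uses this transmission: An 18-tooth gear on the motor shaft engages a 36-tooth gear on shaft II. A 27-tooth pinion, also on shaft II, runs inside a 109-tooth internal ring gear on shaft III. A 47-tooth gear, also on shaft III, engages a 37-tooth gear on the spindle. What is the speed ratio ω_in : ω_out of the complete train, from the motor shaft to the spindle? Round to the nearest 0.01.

Each stage contributes driven/driver: gear mesh 36/18 = 2, internal gear 109/27 = 4.037, gear mesh 37/47 = 0.78723.
Overall: 2 × 4.037 × 0.78723 = 6.3562.

6.36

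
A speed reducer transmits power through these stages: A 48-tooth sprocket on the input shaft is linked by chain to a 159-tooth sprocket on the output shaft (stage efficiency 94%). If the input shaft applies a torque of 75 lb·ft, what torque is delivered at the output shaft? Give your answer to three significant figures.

Chain: ratio = 159/48 = 3.3125; torque at the output shaft = 75 × 3.3125 × 0.94 = 233.53 lb·ft.

234 lb·ft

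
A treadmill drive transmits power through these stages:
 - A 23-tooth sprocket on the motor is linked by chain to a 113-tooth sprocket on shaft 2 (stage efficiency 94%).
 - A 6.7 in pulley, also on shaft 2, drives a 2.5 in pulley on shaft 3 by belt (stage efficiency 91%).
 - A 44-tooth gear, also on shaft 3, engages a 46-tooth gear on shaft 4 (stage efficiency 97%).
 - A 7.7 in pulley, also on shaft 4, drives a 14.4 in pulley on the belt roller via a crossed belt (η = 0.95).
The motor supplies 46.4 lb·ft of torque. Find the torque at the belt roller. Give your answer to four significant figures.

Chain: ratio = 113/23 = 4.913; torque at shaft 2 = 46.4 × 4.913 × 0.94 = 214.29 lb·ft.
Belt: ratio = 2.5/6.7 = 0.37313; torque at shaft 3 = 214.29 × 0.37313 × 0.91 = 72.762 lb·ft.
Gear mesh: ratio = 46/44 = 1.0455; torque at shaft 4 = 72.762 × 1.0455 × 0.97 = 73.787 lb·ft.
Belt: ratio = 14.4/7.7 = 1.8701; torque at the belt roller = 73.787 × 1.8701 × 0.95 = 131.09 lb·ft.

131.1 lb·ft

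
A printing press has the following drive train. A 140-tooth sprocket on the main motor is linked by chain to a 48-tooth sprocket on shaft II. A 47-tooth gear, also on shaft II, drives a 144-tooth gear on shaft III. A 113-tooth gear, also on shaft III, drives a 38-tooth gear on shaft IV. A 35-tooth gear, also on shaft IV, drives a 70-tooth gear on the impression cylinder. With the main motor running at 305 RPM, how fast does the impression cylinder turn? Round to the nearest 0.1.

431.7 RPM

the main motor → shaft II (chain, 48/140): 305 ÷ 0.34286 = 889.58 RPM
shaft II → shaft III (gear mesh, 144/47): 889.58 ÷ 3.0638 = 290.35 RPM
shaft III → shaft IV (gear mesh, 38/113): 290.35 ÷ 0.33628 = 863.41 RPM
shaft IV → the impression cylinder (gear mesh, 70/35): 863.41 ÷ 2 = 431.7 RPM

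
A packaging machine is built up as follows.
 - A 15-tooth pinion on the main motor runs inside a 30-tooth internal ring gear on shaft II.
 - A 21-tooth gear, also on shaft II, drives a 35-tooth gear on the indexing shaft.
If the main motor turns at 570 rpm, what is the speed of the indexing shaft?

171 rpm

Internal gear: ratio = 30/15 = 2, so shaft II turns at 570 / 2 = 285 rpm.
Gear mesh: ratio = 35/21 = 1.6667, so the indexing shaft turns at 285 / 1.6667 = 171 rpm.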